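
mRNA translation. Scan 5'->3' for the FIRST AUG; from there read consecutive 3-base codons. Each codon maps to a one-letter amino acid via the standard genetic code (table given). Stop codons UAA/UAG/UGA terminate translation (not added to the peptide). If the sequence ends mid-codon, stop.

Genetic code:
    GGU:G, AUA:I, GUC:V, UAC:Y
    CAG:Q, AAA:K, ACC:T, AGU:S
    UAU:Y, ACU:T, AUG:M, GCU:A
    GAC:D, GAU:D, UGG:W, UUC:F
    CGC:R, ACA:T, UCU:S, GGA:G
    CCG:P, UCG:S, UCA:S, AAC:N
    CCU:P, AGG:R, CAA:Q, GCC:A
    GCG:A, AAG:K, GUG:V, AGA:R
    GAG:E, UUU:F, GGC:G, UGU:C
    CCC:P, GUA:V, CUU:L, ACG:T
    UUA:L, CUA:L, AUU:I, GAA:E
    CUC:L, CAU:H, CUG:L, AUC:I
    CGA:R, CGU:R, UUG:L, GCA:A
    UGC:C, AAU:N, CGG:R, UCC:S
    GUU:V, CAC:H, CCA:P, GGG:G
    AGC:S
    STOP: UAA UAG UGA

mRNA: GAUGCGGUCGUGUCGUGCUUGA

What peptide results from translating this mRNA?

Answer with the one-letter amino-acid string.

Answer: MRSCRA

Derivation:
start AUG at pos 1
pos 1: AUG -> M; peptide=M
pos 4: CGG -> R; peptide=MR
pos 7: UCG -> S; peptide=MRS
pos 10: UGU -> C; peptide=MRSC
pos 13: CGU -> R; peptide=MRSCR
pos 16: GCU -> A; peptide=MRSCRA
pos 19: UGA -> STOP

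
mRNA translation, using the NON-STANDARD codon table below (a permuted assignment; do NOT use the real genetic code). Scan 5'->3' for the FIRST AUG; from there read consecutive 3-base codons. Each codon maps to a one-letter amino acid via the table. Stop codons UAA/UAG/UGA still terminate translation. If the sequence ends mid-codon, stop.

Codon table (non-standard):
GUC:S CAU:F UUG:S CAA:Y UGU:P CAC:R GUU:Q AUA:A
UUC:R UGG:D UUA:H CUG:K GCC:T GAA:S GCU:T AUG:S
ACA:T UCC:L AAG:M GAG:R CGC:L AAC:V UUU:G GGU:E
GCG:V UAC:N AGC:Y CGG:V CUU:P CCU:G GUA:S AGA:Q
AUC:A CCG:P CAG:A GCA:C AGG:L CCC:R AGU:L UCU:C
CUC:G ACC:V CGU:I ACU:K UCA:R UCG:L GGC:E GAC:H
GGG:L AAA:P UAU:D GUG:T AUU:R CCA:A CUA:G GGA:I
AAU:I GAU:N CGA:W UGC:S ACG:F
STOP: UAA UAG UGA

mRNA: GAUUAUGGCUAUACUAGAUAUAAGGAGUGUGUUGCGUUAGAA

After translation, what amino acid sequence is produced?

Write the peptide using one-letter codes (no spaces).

start AUG at pos 4
pos 4: AUG -> S; peptide=S
pos 7: GCU -> T; peptide=ST
pos 10: AUA -> A; peptide=STA
pos 13: CUA -> G; peptide=STAG
pos 16: GAU -> N; peptide=STAGN
pos 19: AUA -> A; peptide=STAGNA
pos 22: AGG -> L; peptide=STAGNAL
pos 25: AGU -> L; peptide=STAGNALL
pos 28: GUG -> T; peptide=STAGNALLT
pos 31: UUG -> S; peptide=STAGNALLTS
pos 34: CGU -> I; peptide=STAGNALLTSI
pos 37: UAG -> STOP

Answer: STAGNALLTSI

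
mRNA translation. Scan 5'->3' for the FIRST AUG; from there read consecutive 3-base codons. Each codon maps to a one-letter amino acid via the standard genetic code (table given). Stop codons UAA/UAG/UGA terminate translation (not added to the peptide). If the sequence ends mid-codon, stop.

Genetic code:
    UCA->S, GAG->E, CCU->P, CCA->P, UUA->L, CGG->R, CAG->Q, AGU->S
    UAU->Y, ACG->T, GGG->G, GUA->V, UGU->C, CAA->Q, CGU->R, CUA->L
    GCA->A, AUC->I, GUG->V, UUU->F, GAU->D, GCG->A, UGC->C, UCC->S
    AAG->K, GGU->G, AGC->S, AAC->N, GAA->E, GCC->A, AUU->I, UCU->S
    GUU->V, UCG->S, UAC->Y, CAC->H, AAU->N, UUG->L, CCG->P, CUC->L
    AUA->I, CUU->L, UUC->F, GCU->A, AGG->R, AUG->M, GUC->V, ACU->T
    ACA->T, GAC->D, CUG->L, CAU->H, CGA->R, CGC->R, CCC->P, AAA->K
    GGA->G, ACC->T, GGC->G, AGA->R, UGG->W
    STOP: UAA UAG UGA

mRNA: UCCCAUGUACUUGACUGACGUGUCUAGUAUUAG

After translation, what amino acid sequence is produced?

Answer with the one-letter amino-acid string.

start AUG at pos 4
pos 4: AUG -> M; peptide=M
pos 7: UAC -> Y; peptide=MY
pos 10: UUG -> L; peptide=MYL
pos 13: ACU -> T; peptide=MYLT
pos 16: GAC -> D; peptide=MYLTD
pos 19: GUG -> V; peptide=MYLTDV
pos 22: UCU -> S; peptide=MYLTDVS
pos 25: AGU -> S; peptide=MYLTDVSS
pos 28: AUU -> I; peptide=MYLTDVSSI
pos 31: only 2 nt remain (<3), stop (end of mRNA)

Answer: MYLTDVSSI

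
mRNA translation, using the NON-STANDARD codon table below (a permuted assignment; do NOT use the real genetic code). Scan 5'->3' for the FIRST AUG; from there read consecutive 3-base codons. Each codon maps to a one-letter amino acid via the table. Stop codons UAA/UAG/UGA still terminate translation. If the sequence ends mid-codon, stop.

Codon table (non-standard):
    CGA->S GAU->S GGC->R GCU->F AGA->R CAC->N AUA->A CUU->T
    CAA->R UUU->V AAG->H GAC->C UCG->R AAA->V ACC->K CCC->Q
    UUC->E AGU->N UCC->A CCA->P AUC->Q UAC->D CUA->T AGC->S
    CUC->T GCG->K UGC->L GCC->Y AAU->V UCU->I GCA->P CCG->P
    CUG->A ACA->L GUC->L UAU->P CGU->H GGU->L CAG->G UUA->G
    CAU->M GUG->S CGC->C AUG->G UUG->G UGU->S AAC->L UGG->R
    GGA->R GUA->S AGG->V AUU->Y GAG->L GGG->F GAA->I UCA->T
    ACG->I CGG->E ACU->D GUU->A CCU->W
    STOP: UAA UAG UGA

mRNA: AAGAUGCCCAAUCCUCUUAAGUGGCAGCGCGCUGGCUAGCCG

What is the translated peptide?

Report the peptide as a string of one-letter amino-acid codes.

Answer: GQVWTHRGCFR

Derivation:
start AUG at pos 3
pos 3: AUG -> G; peptide=G
pos 6: CCC -> Q; peptide=GQ
pos 9: AAU -> V; peptide=GQV
pos 12: CCU -> W; peptide=GQVW
pos 15: CUU -> T; peptide=GQVWT
pos 18: AAG -> H; peptide=GQVWTH
pos 21: UGG -> R; peptide=GQVWTHR
pos 24: CAG -> G; peptide=GQVWTHRG
pos 27: CGC -> C; peptide=GQVWTHRGC
pos 30: GCU -> F; peptide=GQVWTHRGCF
pos 33: GGC -> R; peptide=GQVWTHRGCFR
pos 36: UAG -> STOP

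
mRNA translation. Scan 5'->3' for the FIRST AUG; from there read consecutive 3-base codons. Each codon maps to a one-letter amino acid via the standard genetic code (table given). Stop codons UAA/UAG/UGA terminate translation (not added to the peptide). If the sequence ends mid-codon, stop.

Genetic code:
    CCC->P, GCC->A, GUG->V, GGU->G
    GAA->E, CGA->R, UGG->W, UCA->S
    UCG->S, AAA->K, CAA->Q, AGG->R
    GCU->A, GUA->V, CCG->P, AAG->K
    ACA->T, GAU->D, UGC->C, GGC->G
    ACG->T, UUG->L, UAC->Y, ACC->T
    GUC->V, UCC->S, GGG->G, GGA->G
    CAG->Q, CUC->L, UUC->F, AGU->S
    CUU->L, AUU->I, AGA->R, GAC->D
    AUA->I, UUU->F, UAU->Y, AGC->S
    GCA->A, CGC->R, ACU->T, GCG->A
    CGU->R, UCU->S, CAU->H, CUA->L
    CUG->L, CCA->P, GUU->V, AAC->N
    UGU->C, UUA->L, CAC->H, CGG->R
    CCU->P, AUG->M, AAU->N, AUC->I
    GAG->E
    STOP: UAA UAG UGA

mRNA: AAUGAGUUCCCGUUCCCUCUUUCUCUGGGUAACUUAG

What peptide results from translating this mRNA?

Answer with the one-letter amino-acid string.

start AUG at pos 1
pos 1: AUG -> M; peptide=M
pos 4: AGU -> S; peptide=MS
pos 7: UCC -> S; peptide=MSS
pos 10: CGU -> R; peptide=MSSR
pos 13: UCC -> S; peptide=MSSRS
pos 16: CUC -> L; peptide=MSSRSL
pos 19: UUU -> F; peptide=MSSRSLF
pos 22: CUC -> L; peptide=MSSRSLFL
pos 25: UGG -> W; peptide=MSSRSLFLW
pos 28: GUA -> V; peptide=MSSRSLFLWV
pos 31: ACU -> T; peptide=MSSRSLFLWVT
pos 34: UAG -> STOP

Answer: MSSRSLFLWVT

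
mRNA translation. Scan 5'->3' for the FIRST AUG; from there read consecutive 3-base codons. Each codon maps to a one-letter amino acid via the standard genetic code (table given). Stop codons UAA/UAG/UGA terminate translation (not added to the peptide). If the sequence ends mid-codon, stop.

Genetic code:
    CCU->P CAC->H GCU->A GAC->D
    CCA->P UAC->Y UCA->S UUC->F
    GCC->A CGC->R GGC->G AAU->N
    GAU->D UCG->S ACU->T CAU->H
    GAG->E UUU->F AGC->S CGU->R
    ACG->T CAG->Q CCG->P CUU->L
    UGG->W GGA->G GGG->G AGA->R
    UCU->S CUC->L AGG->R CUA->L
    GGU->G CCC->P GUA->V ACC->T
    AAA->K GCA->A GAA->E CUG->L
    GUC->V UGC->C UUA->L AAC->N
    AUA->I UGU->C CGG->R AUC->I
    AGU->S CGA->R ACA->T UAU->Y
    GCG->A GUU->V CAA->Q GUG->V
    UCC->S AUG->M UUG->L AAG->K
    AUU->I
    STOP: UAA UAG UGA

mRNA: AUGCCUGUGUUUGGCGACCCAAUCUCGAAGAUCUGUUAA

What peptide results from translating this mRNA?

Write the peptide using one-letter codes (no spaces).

Answer: MPVFGDPISKIC

Derivation:
start AUG at pos 0
pos 0: AUG -> M; peptide=M
pos 3: CCU -> P; peptide=MP
pos 6: GUG -> V; peptide=MPV
pos 9: UUU -> F; peptide=MPVF
pos 12: GGC -> G; peptide=MPVFG
pos 15: GAC -> D; peptide=MPVFGD
pos 18: CCA -> P; peptide=MPVFGDP
pos 21: AUC -> I; peptide=MPVFGDPI
pos 24: UCG -> S; peptide=MPVFGDPIS
pos 27: AAG -> K; peptide=MPVFGDPISK
pos 30: AUC -> I; peptide=MPVFGDPISKI
pos 33: UGU -> C; peptide=MPVFGDPISKIC
pos 36: UAA -> STOP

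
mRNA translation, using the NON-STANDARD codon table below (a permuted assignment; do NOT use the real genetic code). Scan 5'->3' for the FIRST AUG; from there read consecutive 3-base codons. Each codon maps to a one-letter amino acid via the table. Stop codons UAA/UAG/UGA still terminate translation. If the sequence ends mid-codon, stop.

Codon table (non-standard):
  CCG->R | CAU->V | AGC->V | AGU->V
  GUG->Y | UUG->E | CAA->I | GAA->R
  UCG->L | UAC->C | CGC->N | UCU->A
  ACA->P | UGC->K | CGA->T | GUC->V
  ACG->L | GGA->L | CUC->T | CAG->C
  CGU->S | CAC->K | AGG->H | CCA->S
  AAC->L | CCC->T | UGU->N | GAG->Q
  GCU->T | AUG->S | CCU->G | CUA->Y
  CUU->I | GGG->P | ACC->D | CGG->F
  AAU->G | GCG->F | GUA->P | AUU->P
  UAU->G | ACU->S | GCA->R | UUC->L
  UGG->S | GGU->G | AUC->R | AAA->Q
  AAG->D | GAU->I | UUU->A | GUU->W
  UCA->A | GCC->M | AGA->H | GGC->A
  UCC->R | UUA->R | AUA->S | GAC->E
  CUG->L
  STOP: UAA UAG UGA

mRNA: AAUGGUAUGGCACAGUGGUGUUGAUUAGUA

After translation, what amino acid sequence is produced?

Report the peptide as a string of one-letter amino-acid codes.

start AUG at pos 1
pos 1: AUG -> S; peptide=S
pos 4: GUA -> P; peptide=SP
pos 7: UGG -> S; peptide=SPS
pos 10: CAC -> K; peptide=SPSK
pos 13: AGU -> V; peptide=SPSKV
pos 16: GGU -> G; peptide=SPSKVG
pos 19: GUU -> W; peptide=SPSKVGW
pos 22: GAU -> I; peptide=SPSKVGWI
pos 25: UAG -> STOP

Answer: SPSKVGWI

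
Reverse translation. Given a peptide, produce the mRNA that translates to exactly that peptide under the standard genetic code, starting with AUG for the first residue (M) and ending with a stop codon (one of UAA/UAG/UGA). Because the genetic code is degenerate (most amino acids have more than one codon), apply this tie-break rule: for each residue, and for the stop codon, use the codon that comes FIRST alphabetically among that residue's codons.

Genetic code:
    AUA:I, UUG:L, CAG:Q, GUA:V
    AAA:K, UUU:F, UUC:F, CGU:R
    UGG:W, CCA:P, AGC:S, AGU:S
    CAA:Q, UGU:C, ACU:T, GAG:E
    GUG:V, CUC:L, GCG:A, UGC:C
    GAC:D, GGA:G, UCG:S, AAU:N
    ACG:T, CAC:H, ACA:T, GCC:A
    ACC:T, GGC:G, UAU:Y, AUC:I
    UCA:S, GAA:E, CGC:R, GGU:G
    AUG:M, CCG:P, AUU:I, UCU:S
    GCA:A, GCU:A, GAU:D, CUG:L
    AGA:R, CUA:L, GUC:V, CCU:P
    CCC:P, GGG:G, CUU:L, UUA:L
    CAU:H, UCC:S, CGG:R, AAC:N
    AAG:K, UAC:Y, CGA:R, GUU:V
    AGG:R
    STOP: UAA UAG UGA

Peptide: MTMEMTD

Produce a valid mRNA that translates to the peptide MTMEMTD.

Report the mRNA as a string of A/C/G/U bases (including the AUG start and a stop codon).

Answer: mRNA: AUGACAAUGGAAAUGACAGACUAA

Derivation:
residue 1: M -> AUG (start codon)
residue 2: T codons sorted = ACA,ACC,ACG,ACU -> pick first = ACA
residue 3: M -> AUG (only codon)
residue 4: E codons sorted = GAA,GAG -> pick first = GAA
residue 5: M -> AUG (only codon)
residue 6: T codons sorted = ACA,ACC,ACG,ACU -> pick first = ACA
residue 7: D codons sorted = GAC,GAU -> pick first = GAC
terminator: stop codons sorted = UAA,UAG,UGA -> pick first = UAA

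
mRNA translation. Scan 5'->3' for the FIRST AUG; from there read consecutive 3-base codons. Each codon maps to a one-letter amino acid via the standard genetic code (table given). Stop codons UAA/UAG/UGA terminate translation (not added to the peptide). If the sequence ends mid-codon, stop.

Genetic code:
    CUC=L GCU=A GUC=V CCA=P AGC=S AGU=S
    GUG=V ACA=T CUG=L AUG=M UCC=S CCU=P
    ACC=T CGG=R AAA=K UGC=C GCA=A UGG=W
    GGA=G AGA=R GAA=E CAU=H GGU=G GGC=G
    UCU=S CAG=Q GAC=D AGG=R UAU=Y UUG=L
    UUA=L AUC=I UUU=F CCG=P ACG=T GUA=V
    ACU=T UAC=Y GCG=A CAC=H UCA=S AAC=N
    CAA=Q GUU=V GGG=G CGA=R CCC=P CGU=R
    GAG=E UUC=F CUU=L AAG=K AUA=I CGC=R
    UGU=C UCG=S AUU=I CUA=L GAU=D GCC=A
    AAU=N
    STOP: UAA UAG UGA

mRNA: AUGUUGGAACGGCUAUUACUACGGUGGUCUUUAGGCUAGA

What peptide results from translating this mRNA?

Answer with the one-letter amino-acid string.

start AUG at pos 0
pos 0: AUG -> M; peptide=M
pos 3: UUG -> L; peptide=ML
pos 6: GAA -> E; peptide=MLE
pos 9: CGG -> R; peptide=MLER
pos 12: CUA -> L; peptide=MLERL
pos 15: UUA -> L; peptide=MLERLL
pos 18: CUA -> L; peptide=MLERLLL
pos 21: CGG -> R; peptide=MLERLLLR
pos 24: UGG -> W; peptide=MLERLLLRW
pos 27: UCU -> S; peptide=MLERLLLRWS
pos 30: UUA -> L; peptide=MLERLLLRWSL
pos 33: GGC -> G; peptide=MLERLLLRWSLG
pos 36: UAG -> STOP

Answer: MLERLLLRWSLG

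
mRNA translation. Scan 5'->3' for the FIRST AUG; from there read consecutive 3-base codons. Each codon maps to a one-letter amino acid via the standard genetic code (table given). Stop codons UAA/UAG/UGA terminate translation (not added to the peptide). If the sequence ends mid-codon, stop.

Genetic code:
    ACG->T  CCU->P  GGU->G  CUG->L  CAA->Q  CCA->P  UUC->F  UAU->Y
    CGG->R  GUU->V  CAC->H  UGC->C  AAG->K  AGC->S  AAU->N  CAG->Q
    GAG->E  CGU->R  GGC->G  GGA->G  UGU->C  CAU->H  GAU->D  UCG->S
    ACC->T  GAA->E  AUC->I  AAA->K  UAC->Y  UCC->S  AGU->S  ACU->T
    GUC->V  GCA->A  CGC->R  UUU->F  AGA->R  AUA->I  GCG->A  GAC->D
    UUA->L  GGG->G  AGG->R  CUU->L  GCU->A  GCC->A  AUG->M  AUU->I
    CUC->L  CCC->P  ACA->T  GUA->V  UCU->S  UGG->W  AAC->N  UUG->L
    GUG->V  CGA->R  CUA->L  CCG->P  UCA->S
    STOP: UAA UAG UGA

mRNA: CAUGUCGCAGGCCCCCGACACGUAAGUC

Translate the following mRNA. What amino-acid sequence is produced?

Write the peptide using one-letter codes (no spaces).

start AUG at pos 1
pos 1: AUG -> M; peptide=M
pos 4: UCG -> S; peptide=MS
pos 7: CAG -> Q; peptide=MSQ
pos 10: GCC -> A; peptide=MSQA
pos 13: CCC -> P; peptide=MSQAP
pos 16: GAC -> D; peptide=MSQAPD
pos 19: ACG -> T; peptide=MSQAPDT
pos 22: UAA -> STOP

Answer: MSQAPDT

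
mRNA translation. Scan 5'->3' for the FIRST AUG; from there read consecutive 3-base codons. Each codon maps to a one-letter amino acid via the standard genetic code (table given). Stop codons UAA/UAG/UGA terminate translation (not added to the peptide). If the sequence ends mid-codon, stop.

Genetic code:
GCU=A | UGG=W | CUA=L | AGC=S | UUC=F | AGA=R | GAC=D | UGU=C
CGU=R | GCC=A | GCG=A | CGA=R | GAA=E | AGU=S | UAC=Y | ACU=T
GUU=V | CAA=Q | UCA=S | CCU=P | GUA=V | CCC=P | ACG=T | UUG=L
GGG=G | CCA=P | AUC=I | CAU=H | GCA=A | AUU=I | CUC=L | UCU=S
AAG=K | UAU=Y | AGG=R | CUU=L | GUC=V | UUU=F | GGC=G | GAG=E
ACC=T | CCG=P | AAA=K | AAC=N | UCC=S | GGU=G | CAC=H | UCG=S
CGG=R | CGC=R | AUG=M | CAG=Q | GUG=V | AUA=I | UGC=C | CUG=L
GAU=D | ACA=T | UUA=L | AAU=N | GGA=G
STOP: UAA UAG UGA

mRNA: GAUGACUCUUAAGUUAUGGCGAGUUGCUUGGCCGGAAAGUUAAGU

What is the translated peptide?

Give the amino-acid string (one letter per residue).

Answer: MTLKLWRVAWPES

Derivation:
start AUG at pos 1
pos 1: AUG -> M; peptide=M
pos 4: ACU -> T; peptide=MT
pos 7: CUU -> L; peptide=MTL
pos 10: AAG -> K; peptide=MTLK
pos 13: UUA -> L; peptide=MTLKL
pos 16: UGG -> W; peptide=MTLKLW
pos 19: CGA -> R; peptide=MTLKLWR
pos 22: GUU -> V; peptide=MTLKLWRV
pos 25: GCU -> A; peptide=MTLKLWRVA
pos 28: UGG -> W; peptide=MTLKLWRVAW
pos 31: CCG -> P; peptide=MTLKLWRVAWP
pos 34: GAA -> E; peptide=MTLKLWRVAWPE
pos 37: AGU -> S; peptide=MTLKLWRVAWPES
pos 40: UAA -> STOP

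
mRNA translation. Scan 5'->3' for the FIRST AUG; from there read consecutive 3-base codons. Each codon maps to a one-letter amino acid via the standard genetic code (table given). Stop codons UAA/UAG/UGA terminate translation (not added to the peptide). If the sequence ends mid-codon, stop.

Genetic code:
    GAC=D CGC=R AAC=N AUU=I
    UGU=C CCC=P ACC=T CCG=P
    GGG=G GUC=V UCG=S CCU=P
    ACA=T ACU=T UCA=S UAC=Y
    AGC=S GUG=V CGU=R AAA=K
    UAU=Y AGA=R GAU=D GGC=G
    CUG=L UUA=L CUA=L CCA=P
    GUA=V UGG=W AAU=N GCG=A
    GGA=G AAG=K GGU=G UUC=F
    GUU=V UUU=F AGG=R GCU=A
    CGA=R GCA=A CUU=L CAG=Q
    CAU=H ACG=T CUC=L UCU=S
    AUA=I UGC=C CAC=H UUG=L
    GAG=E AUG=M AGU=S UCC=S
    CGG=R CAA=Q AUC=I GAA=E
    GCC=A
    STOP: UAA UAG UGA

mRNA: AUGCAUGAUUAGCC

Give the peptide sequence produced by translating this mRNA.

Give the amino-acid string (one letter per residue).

start AUG at pos 0
pos 0: AUG -> M; peptide=M
pos 3: CAU -> H; peptide=MH
pos 6: GAU -> D; peptide=MHD
pos 9: UAG -> STOP

Answer: MHD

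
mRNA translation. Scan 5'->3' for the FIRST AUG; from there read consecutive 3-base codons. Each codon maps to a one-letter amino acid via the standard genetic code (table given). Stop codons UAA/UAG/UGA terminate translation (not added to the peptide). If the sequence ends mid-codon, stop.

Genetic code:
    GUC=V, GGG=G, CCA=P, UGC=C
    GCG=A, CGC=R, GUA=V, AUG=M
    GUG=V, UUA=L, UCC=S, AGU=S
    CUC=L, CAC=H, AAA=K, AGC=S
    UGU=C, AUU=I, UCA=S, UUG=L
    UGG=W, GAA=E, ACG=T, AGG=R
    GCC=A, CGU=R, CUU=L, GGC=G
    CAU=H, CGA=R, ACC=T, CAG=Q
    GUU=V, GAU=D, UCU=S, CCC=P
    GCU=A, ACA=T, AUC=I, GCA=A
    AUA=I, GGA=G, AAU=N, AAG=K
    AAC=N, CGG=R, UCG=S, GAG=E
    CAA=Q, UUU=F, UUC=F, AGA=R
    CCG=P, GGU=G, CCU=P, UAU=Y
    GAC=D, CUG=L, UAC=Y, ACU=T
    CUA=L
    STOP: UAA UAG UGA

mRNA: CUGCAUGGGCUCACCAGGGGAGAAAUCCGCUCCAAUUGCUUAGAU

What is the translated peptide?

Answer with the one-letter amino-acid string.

Answer: MGSPGEKSAPIA

Derivation:
start AUG at pos 4
pos 4: AUG -> M; peptide=M
pos 7: GGC -> G; peptide=MG
pos 10: UCA -> S; peptide=MGS
pos 13: CCA -> P; peptide=MGSP
pos 16: GGG -> G; peptide=MGSPG
pos 19: GAG -> E; peptide=MGSPGE
pos 22: AAA -> K; peptide=MGSPGEK
pos 25: UCC -> S; peptide=MGSPGEKS
pos 28: GCU -> A; peptide=MGSPGEKSA
pos 31: CCA -> P; peptide=MGSPGEKSAP
pos 34: AUU -> I; peptide=MGSPGEKSAPI
pos 37: GCU -> A; peptide=MGSPGEKSAPIA
pos 40: UAG -> STOP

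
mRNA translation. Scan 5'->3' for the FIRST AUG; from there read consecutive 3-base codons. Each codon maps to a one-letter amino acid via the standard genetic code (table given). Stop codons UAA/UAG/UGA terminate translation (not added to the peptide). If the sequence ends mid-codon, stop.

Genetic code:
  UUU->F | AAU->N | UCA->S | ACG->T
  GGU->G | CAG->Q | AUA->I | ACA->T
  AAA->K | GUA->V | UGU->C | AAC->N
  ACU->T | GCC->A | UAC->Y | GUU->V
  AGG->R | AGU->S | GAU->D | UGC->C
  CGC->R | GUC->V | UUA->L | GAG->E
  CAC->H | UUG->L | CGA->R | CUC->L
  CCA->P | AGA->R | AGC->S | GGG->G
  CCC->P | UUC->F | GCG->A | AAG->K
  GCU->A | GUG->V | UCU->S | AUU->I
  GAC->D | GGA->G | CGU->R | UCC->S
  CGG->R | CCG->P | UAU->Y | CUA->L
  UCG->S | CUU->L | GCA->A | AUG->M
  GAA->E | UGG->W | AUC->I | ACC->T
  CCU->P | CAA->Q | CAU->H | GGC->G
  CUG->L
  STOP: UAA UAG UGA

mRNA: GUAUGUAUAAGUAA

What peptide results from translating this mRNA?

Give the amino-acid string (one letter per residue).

start AUG at pos 2
pos 2: AUG -> M; peptide=M
pos 5: UAU -> Y; peptide=MY
pos 8: AAG -> K; peptide=MYK
pos 11: UAA -> STOP

Answer: MYK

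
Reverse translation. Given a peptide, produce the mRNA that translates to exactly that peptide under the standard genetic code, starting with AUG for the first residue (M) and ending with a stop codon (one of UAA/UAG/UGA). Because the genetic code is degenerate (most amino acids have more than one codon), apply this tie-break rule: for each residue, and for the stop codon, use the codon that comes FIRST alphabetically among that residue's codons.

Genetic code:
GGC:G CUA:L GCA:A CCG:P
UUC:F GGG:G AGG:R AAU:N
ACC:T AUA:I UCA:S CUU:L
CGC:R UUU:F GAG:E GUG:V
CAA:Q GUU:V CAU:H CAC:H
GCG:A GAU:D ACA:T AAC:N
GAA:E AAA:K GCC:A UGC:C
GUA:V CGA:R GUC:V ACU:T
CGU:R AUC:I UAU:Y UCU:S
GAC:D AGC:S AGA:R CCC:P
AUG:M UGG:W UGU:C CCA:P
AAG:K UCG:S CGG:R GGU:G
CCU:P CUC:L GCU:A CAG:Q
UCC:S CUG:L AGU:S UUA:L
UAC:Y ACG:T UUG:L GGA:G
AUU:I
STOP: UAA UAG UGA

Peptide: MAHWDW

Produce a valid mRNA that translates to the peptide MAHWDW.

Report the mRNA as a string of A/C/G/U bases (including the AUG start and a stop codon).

Answer: mRNA: AUGGCACACUGGGACUGGUAA

Derivation:
residue 1: M -> AUG (start codon)
residue 2: A codons sorted = GCA,GCC,GCG,GCU -> pick first = GCA
residue 3: H codons sorted = CAC,CAU -> pick first = CAC
residue 4: W -> UGG (only codon)
residue 5: D codons sorted = GAC,GAU -> pick first = GAC
residue 6: W -> UGG (only codon)
terminator: stop codons sorted = UAA,UAG,UGA -> pick first = UAA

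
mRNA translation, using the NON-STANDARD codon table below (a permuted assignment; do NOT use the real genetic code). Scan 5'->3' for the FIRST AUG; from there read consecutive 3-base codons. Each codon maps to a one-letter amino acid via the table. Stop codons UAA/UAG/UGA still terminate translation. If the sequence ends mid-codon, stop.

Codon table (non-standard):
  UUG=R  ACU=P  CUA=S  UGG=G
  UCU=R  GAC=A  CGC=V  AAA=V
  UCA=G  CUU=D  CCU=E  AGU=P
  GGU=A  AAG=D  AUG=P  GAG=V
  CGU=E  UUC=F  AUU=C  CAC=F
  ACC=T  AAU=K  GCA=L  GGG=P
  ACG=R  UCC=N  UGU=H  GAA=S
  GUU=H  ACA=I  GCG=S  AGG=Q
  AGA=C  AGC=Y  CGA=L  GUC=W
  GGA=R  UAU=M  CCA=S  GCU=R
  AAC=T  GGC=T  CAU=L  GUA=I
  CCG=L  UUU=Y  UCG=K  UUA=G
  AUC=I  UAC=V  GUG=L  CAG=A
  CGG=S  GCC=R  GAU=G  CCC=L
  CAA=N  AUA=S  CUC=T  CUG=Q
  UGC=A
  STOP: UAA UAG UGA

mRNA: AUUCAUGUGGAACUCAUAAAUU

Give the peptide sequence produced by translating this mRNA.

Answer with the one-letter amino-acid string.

start AUG at pos 4
pos 4: AUG -> P; peptide=P
pos 7: UGG -> G; peptide=PG
pos 10: AAC -> T; peptide=PGT
pos 13: UCA -> G; peptide=PGTG
pos 16: UAA -> STOP

Answer: PGTG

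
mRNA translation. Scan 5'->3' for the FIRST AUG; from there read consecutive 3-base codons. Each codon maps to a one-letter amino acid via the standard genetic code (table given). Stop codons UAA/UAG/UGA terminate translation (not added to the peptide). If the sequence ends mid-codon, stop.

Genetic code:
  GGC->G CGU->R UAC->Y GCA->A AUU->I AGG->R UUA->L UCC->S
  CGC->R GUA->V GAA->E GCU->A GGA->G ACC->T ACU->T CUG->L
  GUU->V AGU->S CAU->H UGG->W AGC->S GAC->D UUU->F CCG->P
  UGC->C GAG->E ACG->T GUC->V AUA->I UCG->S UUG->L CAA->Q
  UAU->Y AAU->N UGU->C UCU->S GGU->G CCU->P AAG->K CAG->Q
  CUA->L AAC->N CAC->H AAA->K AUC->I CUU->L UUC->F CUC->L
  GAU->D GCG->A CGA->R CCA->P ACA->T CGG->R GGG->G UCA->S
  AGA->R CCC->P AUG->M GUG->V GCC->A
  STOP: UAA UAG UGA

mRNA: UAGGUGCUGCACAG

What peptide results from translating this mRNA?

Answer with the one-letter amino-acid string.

no AUG start codon found

Answer: (empty: no AUG start codon)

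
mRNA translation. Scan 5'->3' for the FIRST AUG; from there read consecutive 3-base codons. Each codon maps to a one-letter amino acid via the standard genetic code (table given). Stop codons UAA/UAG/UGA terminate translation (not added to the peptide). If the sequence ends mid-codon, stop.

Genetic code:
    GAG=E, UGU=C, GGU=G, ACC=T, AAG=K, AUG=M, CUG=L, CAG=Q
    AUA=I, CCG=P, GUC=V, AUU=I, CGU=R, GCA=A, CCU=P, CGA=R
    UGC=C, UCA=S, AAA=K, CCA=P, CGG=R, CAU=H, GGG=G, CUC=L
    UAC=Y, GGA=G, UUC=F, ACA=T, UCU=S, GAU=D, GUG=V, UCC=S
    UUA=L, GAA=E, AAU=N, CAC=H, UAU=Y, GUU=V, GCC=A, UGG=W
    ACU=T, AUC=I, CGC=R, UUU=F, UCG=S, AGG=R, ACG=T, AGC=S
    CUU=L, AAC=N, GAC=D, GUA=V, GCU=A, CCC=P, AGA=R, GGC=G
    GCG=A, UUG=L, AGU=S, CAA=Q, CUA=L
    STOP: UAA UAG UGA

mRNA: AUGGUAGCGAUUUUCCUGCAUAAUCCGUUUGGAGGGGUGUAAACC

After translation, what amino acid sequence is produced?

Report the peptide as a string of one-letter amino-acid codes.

Answer: MVAIFLHNPFGGV

Derivation:
start AUG at pos 0
pos 0: AUG -> M; peptide=M
pos 3: GUA -> V; peptide=MV
pos 6: GCG -> A; peptide=MVA
pos 9: AUU -> I; peptide=MVAI
pos 12: UUC -> F; peptide=MVAIF
pos 15: CUG -> L; peptide=MVAIFL
pos 18: CAU -> H; peptide=MVAIFLH
pos 21: AAU -> N; peptide=MVAIFLHN
pos 24: CCG -> P; peptide=MVAIFLHNP
pos 27: UUU -> F; peptide=MVAIFLHNPF
pos 30: GGA -> G; peptide=MVAIFLHNPFG
pos 33: GGG -> G; peptide=MVAIFLHNPFGG
pos 36: GUG -> V; peptide=MVAIFLHNPFGGV
pos 39: UAA -> STOP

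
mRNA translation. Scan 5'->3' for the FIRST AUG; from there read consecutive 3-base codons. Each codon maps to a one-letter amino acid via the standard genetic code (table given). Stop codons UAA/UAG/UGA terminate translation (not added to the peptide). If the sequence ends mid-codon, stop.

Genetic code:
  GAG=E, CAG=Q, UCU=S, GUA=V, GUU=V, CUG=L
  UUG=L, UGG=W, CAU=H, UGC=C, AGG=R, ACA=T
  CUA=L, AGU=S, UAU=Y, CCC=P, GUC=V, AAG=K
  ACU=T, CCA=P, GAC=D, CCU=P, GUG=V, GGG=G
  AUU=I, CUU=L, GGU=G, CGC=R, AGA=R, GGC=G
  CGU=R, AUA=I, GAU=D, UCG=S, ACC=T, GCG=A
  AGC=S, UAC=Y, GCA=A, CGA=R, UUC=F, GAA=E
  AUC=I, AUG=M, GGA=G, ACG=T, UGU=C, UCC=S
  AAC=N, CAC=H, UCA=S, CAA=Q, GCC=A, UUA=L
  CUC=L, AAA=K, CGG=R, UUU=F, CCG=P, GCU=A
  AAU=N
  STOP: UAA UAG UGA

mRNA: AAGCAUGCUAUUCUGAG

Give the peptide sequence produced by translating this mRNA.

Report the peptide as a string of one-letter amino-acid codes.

start AUG at pos 4
pos 4: AUG -> M; peptide=M
pos 7: CUA -> L; peptide=ML
pos 10: UUC -> F; peptide=MLF
pos 13: UGA -> STOP

Answer: MLF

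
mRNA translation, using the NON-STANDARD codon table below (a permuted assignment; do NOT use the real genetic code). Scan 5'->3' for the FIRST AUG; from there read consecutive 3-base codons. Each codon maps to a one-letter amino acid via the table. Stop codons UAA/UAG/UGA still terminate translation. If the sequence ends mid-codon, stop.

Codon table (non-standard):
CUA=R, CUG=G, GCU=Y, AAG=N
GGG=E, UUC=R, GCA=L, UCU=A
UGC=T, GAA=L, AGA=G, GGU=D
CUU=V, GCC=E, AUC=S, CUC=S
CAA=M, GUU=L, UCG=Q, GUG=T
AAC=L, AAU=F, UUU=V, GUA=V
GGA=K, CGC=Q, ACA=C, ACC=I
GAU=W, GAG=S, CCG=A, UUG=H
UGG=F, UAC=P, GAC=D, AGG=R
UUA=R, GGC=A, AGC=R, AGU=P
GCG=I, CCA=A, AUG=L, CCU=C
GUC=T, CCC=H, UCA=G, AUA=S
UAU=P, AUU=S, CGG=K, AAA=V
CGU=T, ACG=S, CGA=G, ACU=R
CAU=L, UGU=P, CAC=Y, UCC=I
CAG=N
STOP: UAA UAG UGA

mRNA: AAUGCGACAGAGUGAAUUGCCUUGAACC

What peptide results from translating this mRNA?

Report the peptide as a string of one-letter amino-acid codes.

Answer: LGNPLHC

Derivation:
start AUG at pos 1
pos 1: AUG -> L; peptide=L
pos 4: CGA -> G; peptide=LG
pos 7: CAG -> N; peptide=LGN
pos 10: AGU -> P; peptide=LGNP
pos 13: GAA -> L; peptide=LGNPL
pos 16: UUG -> H; peptide=LGNPLH
pos 19: CCU -> C; peptide=LGNPLHC
pos 22: UGA -> STOP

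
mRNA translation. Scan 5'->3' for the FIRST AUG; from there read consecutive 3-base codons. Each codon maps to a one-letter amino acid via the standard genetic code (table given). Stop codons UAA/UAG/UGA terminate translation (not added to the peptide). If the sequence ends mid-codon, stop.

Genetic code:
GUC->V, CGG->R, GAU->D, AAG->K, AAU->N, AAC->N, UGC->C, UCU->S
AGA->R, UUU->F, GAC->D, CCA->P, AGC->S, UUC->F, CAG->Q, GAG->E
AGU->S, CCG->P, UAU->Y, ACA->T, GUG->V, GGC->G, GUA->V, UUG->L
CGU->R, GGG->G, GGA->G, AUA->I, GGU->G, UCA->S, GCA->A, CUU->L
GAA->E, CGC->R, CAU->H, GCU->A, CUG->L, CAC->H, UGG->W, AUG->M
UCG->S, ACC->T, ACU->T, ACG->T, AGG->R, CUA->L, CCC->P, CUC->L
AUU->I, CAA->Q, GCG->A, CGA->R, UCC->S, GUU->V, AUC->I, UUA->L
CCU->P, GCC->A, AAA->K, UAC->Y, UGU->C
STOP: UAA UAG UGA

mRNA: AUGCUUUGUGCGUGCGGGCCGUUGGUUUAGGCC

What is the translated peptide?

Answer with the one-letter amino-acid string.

start AUG at pos 0
pos 0: AUG -> M; peptide=M
pos 3: CUU -> L; peptide=ML
pos 6: UGU -> C; peptide=MLC
pos 9: GCG -> A; peptide=MLCA
pos 12: UGC -> C; peptide=MLCAC
pos 15: GGG -> G; peptide=MLCACG
pos 18: CCG -> P; peptide=MLCACGP
pos 21: UUG -> L; peptide=MLCACGPL
pos 24: GUU -> V; peptide=MLCACGPLV
pos 27: UAG -> STOP

Answer: MLCACGPLV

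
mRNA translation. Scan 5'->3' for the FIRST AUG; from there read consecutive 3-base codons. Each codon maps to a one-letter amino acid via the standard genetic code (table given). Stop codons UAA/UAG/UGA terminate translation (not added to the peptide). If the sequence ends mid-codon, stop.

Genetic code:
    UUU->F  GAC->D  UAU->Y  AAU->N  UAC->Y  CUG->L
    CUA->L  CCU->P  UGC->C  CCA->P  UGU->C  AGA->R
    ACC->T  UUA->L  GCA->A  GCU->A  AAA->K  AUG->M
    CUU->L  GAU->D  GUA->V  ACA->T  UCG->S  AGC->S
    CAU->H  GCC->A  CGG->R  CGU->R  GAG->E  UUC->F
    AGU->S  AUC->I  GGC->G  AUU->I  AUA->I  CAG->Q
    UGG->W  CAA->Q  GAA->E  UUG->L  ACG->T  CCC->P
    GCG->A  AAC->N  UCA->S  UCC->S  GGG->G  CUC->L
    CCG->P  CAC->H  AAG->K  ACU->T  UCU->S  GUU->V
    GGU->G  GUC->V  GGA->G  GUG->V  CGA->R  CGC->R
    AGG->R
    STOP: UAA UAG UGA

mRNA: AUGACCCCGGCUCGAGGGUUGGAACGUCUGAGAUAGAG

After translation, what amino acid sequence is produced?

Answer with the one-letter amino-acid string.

start AUG at pos 0
pos 0: AUG -> M; peptide=M
pos 3: ACC -> T; peptide=MT
pos 6: CCG -> P; peptide=MTP
pos 9: GCU -> A; peptide=MTPA
pos 12: CGA -> R; peptide=MTPAR
pos 15: GGG -> G; peptide=MTPARG
pos 18: UUG -> L; peptide=MTPARGL
pos 21: GAA -> E; peptide=MTPARGLE
pos 24: CGU -> R; peptide=MTPARGLER
pos 27: CUG -> L; peptide=MTPARGLERL
pos 30: AGA -> R; peptide=MTPARGLERLR
pos 33: UAG -> STOP

Answer: MTPARGLERLR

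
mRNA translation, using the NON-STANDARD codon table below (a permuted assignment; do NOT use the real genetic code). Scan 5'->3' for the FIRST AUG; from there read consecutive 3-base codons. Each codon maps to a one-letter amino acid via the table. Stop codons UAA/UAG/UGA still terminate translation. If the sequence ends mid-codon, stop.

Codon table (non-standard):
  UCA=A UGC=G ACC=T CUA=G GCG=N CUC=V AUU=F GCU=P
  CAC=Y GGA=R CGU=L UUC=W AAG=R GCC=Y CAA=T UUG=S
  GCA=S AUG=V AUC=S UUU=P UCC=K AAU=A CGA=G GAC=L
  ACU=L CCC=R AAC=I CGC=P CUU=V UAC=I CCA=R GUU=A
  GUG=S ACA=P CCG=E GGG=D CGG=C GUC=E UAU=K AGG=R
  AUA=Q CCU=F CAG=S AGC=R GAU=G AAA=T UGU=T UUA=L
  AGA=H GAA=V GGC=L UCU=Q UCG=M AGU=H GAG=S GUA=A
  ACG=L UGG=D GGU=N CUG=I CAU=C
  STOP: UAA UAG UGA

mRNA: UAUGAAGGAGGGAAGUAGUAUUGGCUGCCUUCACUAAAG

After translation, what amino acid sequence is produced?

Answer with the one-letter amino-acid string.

Answer: VRSRHHFLGVY

Derivation:
start AUG at pos 1
pos 1: AUG -> V; peptide=V
pos 4: AAG -> R; peptide=VR
pos 7: GAG -> S; peptide=VRS
pos 10: GGA -> R; peptide=VRSR
pos 13: AGU -> H; peptide=VRSRH
pos 16: AGU -> H; peptide=VRSRHH
pos 19: AUU -> F; peptide=VRSRHHF
pos 22: GGC -> L; peptide=VRSRHHFL
pos 25: UGC -> G; peptide=VRSRHHFLG
pos 28: CUU -> V; peptide=VRSRHHFLGV
pos 31: CAC -> Y; peptide=VRSRHHFLGVY
pos 34: UAA -> STOP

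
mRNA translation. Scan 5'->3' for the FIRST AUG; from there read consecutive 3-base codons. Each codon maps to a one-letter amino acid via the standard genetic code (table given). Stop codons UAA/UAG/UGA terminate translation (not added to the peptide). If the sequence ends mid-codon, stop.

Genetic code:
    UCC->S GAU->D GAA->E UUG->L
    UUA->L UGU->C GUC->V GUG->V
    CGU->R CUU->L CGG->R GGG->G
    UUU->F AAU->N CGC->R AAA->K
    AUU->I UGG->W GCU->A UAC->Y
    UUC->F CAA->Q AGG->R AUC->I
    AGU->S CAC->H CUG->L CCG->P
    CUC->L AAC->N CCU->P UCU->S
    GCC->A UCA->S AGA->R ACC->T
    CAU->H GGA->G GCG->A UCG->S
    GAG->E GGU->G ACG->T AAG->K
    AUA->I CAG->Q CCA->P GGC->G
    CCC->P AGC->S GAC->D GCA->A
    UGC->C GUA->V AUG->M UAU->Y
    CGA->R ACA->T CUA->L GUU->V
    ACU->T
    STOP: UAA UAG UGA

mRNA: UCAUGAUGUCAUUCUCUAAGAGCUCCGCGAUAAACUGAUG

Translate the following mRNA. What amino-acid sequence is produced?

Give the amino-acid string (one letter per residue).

start AUG at pos 2
pos 2: AUG -> M; peptide=M
pos 5: AUG -> M; peptide=MM
pos 8: UCA -> S; peptide=MMS
pos 11: UUC -> F; peptide=MMSF
pos 14: UCU -> S; peptide=MMSFS
pos 17: AAG -> K; peptide=MMSFSK
pos 20: AGC -> S; peptide=MMSFSKS
pos 23: UCC -> S; peptide=MMSFSKSS
pos 26: GCG -> A; peptide=MMSFSKSSA
pos 29: AUA -> I; peptide=MMSFSKSSAI
pos 32: AAC -> N; peptide=MMSFSKSSAIN
pos 35: UGA -> STOP

Answer: MMSFSKSSAIN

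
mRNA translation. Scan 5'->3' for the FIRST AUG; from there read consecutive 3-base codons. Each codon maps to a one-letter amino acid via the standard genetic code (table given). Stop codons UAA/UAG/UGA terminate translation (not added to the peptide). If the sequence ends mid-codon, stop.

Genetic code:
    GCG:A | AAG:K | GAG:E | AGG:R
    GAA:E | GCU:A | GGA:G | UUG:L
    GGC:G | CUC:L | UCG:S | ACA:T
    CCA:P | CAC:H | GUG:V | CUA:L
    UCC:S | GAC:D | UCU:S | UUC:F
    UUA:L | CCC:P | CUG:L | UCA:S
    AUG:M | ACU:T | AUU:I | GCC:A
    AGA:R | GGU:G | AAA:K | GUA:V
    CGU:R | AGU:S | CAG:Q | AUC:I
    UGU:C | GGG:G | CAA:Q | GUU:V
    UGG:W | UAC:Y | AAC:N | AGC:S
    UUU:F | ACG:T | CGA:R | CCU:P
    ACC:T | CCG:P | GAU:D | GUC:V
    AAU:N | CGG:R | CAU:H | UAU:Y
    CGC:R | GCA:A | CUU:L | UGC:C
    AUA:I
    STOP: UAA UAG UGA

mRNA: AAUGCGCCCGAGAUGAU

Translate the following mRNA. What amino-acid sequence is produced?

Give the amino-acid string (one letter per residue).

start AUG at pos 1
pos 1: AUG -> M; peptide=M
pos 4: CGC -> R; peptide=MR
pos 7: CCG -> P; peptide=MRP
pos 10: AGA -> R; peptide=MRPR
pos 13: UGA -> STOP

Answer: MRPR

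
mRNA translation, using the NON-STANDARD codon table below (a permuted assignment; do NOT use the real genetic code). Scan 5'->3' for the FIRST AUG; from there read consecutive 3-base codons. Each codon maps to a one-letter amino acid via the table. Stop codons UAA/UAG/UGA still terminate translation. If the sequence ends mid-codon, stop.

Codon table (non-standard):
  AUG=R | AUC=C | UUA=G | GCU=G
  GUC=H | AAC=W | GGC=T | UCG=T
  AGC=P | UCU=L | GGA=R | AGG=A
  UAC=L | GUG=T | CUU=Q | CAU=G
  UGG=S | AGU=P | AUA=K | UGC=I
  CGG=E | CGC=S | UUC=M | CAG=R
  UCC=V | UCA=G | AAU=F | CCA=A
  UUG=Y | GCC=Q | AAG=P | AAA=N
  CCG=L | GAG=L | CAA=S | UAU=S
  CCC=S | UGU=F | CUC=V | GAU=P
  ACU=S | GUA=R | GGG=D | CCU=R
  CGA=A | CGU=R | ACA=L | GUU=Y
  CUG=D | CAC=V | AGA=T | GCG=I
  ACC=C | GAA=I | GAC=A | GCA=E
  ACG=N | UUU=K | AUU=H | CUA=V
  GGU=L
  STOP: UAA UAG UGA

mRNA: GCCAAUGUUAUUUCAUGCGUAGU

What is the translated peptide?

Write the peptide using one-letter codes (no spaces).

Answer: RGKGI

Derivation:
start AUG at pos 4
pos 4: AUG -> R; peptide=R
pos 7: UUA -> G; peptide=RG
pos 10: UUU -> K; peptide=RGK
pos 13: CAU -> G; peptide=RGKG
pos 16: GCG -> I; peptide=RGKGI
pos 19: UAG -> STOP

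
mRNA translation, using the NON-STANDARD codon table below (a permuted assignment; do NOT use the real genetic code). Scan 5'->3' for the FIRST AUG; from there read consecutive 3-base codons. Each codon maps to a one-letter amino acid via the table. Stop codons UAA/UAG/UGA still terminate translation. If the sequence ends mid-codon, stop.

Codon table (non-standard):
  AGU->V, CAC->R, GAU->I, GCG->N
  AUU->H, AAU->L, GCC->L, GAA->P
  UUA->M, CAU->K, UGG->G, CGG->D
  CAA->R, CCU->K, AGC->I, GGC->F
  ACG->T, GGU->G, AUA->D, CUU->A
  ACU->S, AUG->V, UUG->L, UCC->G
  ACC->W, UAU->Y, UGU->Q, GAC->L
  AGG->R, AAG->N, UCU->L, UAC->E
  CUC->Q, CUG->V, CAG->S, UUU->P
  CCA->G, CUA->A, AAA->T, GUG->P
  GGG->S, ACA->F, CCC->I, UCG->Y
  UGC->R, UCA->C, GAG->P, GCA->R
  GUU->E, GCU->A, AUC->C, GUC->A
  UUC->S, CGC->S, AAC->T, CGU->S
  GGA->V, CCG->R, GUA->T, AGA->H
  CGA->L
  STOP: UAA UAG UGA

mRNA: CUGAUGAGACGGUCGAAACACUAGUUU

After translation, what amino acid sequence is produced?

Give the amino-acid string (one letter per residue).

Answer: VHDYTR

Derivation:
start AUG at pos 3
pos 3: AUG -> V; peptide=V
pos 6: AGA -> H; peptide=VH
pos 9: CGG -> D; peptide=VHD
pos 12: UCG -> Y; peptide=VHDY
pos 15: AAA -> T; peptide=VHDYT
pos 18: CAC -> R; peptide=VHDYTR
pos 21: UAG -> STOP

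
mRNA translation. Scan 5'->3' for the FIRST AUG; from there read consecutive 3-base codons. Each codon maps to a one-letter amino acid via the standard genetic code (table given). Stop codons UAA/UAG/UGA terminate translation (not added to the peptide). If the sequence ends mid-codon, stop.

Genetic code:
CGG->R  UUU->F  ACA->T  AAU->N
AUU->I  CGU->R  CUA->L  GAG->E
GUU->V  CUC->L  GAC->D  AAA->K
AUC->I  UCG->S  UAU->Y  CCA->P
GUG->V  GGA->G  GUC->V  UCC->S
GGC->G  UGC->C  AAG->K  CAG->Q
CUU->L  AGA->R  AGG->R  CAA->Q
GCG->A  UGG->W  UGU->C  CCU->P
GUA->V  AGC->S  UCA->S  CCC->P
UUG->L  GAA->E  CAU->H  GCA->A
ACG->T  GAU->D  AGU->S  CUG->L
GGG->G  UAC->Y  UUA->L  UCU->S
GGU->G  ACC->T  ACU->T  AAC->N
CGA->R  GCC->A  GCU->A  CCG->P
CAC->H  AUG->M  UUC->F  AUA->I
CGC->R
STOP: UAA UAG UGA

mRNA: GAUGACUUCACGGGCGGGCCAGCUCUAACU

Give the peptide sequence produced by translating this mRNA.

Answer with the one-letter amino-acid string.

start AUG at pos 1
pos 1: AUG -> M; peptide=M
pos 4: ACU -> T; peptide=MT
pos 7: UCA -> S; peptide=MTS
pos 10: CGG -> R; peptide=MTSR
pos 13: GCG -> A; peptide=MTSRA
pos 16: GGC -> G; peptide=MTSRAG
pos 19: CAG -> Q; peptide=MTSRAGQ
pos 22: CUC -> L; peptide=MTSRAGQL
pos 25: UAA -> STOP

Answer: MTSRAGQL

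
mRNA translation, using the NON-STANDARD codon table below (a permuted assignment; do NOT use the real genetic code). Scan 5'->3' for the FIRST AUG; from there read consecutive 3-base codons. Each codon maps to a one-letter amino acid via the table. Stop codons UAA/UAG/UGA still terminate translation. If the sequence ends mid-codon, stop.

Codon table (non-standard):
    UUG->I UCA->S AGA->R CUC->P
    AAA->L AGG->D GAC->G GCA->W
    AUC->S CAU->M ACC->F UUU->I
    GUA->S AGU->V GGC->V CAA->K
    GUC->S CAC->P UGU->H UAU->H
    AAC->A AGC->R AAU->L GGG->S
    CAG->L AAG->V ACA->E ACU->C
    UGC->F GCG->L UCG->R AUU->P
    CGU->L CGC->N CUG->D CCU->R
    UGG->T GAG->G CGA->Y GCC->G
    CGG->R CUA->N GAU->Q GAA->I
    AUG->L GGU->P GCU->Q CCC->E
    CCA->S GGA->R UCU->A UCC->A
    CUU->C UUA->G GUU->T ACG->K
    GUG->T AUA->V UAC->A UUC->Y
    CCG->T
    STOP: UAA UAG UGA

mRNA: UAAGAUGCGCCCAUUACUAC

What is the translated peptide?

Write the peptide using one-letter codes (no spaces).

Answer: LNSGN

Derivation:
start AUG at pos 4
pos 4: AUG -> L; peptide=L
pos 7: CGC -> N; peptide=LN
pos 10: CCA -> S; peptide=LNS
pos 13: UUA -> G; peptide=LNSG
pos 16: CUA -> N; peptide=LNSGN
pos 19: only 1 nt remain (<3), stop (end of mRNA)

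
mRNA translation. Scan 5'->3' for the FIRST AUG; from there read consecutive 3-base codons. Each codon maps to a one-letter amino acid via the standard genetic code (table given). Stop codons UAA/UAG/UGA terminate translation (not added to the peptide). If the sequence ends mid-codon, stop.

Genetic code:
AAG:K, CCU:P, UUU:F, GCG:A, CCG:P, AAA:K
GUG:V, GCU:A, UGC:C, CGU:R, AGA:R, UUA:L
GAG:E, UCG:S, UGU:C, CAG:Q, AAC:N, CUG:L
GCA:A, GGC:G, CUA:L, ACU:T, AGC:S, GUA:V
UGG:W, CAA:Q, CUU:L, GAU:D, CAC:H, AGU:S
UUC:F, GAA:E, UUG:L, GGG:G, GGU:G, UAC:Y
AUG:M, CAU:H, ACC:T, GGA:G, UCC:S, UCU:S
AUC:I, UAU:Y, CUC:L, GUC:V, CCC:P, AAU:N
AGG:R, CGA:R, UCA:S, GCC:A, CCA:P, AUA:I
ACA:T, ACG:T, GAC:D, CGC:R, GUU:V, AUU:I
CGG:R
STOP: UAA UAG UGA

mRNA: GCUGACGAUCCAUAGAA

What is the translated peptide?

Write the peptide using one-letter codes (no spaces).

no AUG start codon found

Answer: (empty: no AUG start codon)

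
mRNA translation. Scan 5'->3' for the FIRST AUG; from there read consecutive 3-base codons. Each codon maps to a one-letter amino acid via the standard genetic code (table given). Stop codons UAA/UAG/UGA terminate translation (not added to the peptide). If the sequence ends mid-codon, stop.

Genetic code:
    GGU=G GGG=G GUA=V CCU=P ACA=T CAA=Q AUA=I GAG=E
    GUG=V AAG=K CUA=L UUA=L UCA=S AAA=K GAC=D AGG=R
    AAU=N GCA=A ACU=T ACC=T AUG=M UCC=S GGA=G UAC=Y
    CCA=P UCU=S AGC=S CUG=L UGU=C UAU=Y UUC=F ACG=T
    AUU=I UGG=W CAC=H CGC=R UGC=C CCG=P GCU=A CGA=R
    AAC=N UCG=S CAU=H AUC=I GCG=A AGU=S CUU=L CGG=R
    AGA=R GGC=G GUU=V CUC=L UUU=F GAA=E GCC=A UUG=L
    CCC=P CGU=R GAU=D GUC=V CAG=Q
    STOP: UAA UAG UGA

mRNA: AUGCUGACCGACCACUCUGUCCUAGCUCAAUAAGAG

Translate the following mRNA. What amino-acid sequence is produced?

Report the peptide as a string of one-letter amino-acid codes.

Answer: MLTDHSVLAQ

Derivation:
start AUG at pos 0
pos 0: AUG -> M; peptide=M
pos 3: CUG -> L; peptide=ML
pos 6: ACC -> T; peptide=MLT
pos 9: GAC -> D; peptide=MLTD
pos 12: CAC -> H; peptide=MLTDH
pos 15: UCU -> S; peptide=MLTDHS
pos 18: GUC -> V; peptide=MLTDHSV
pos 21: CUA -> L; peptide=MLTDHSVL
pos 24: GCU -> A; peptide=MLTDHSVLA
pos 27: CAA -> Q; peptide=MLTDHSVLAQ
pos 30: UAA -> STOP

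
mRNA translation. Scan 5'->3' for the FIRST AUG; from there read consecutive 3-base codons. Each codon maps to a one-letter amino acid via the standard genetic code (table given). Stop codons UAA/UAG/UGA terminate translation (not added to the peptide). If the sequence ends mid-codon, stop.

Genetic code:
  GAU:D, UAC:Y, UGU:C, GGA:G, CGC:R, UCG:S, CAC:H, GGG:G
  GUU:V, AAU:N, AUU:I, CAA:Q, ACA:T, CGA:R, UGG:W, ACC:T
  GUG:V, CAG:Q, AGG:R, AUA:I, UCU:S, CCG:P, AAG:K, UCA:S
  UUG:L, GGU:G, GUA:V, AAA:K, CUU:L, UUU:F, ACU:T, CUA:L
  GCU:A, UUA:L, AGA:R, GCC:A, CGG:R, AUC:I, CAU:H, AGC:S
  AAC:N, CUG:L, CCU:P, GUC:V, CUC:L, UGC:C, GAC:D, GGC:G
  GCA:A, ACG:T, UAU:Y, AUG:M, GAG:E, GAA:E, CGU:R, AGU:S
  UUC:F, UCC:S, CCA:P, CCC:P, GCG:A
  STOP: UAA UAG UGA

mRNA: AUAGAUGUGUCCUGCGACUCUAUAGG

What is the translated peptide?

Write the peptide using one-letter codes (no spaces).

Answer: MCPATL

Derivation:
start AUG at pos 4
pos 4: AUG -> M; peptide=M
pos 7: UGU -> C; peptide=MC
pos 10: CCU -> P; peptide=MCP
pos 13: GCG -> A; peptide=MCPA
pos 16: ACU -> T; peptide=MCPAT
pos 19: CUA -> L; peptide=MCPATL
pos 22: UAG -> STOP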